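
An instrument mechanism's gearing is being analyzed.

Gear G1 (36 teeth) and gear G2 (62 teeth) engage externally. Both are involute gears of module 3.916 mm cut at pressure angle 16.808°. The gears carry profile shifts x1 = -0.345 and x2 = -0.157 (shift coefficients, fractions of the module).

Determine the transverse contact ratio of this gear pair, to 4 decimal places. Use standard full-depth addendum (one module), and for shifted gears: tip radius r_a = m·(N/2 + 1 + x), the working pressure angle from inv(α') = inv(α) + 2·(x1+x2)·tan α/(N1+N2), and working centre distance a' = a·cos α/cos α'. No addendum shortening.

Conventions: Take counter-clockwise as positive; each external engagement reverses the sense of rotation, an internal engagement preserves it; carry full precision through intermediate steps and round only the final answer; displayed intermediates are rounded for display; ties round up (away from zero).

2.1641

topology: single-mesh involute geometry — m = 3.916, 36T/62T pair
base radii: r_b1 = 67.476691, r_b2 = 116.209857
tip radii: r_a1 = 73.052980, r_a2 = 124.697188
inv(α') = inv(16.808°) + 2·(-0.345-0.157)·tan α/(36+62) = 0.00562054  ⇒  α' = 14.56455°
a' = a·cos α / cos α' = 191.8840·cos 16.808°/cos 14.56455° = 189.785308
action lengths: √(r_a1²−r_b1²) = 27.993464, √(r_a2²−r_b2²) = 45.217892
base pitch p_b = π·m·cos α = 11.776904
CR = (27.993464 + 45.217892 − 189.785308·sin 14.56455°)/11.776904 = 2.164061
contact ratio ≈ 2.1641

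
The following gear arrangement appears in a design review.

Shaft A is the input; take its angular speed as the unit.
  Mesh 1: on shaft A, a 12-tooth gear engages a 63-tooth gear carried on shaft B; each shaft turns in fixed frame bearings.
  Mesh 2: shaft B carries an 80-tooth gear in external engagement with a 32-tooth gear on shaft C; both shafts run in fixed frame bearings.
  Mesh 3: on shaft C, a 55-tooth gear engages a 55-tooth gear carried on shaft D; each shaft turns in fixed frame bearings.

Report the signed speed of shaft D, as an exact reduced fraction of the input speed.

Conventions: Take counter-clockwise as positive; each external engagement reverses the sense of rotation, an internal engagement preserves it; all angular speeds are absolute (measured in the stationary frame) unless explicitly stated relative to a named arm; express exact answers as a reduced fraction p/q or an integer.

-10/21

3-mesh fixed-axis compound train (all bearings frame-fixed)
mesh 1 [12T→63T]: |ω|/ω_in = 1×12/63 = 4/21, sense flips to −
mesh 2 [80T→32T]: |ω|/ω_in = (4/21)×80/32 = 10/21, sense flips to +
mesh 3 [55T→55T]: |ω|/ω_in = (10/21)×55/55 = 10/21, sense flips to −
signed output speed (× input speed) = -10/21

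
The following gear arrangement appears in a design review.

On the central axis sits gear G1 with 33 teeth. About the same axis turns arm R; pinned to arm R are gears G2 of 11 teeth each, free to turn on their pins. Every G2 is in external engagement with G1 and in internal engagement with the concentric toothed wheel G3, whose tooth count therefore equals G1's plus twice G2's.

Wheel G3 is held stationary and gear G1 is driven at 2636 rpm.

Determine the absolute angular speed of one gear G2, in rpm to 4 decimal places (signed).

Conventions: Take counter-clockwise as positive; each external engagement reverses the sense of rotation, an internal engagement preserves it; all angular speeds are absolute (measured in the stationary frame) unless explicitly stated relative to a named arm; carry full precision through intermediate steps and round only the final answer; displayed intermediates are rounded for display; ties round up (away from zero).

-3954.0000 rpm

planetary set (33T centre, 11T on arm, 55T internal) — Willis relation
normalise by the input: solve with ω_sun = 1, then scale by 2636 rpm
ring teeth: 33 + 2·11 = 55
33(ω_sun−ω_arm) = −55(ω_ring−ω_arm),  ω_ring = 0, ω_sun = 1
33(1−ω_arm) = −55(0−ω_arm)  ⇒  88·ω_arm = 33  ⇒  ω_arm = 3/8
sun–planet mesh: 33·(1−3/8) = −11·(ω_p−ω_arm)  ⇒  ω_p−ω_arm = -15/8
ω_p = 3/8 − 15/8 = -3/2
scale: ω_p = -3/2 × 2636 rpm = -3954.0000 rpm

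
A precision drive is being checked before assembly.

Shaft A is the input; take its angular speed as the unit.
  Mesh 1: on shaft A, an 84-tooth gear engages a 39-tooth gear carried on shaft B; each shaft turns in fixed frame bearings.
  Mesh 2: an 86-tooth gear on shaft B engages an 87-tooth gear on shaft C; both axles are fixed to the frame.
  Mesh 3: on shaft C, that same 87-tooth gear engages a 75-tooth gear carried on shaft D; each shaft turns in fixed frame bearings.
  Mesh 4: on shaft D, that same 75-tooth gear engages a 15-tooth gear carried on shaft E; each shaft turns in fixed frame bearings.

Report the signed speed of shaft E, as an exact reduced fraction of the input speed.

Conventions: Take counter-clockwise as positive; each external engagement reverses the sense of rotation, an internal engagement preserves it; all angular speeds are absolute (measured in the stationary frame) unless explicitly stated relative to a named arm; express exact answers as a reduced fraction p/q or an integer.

4-mesh fixed-axis compound train (all bearings frame-fixed)
mesh 1 [84T→39T]: |ω|/ω_in = 1×84/39 = 28/13, sense flips to −
mesh 2 [86T→87T]: |ω|/ω_in = (28/13)×86/87 = 2408/1131, sense flips to +
mesh 3 [87T→75T]: |ω|/ω_in = (2408/1131)×87/75 = 2408/975, sense flips to −
mesh 4 [75T→15T]: |ω|/ω_in = (2408/975)×75/15 = 2408/195, sense flips to +
signed output speed (× input speed) = 2408/195

2408/195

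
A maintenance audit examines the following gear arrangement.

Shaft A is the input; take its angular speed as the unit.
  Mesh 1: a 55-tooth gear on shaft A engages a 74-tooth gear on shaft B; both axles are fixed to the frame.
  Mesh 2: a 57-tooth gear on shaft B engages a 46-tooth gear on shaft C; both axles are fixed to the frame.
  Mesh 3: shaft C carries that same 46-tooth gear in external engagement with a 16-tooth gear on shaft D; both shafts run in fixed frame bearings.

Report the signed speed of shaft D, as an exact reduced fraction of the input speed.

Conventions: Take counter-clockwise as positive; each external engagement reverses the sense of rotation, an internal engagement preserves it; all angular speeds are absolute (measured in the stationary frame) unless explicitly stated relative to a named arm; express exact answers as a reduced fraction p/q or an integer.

3-mesh fixed-axis compound train (all bearings frame-fixed)
mesh 1 [55T→74T]: |ω|/ω_in = 1×55/74 = 55/74, sense flips to −
mesh 2 [57T→46T]: |ω|/ω_in = (55/74)×57/46 = 3135/3404, sense flips to +
mesh 3 [46T→16T]: |ω|/ω_in = (3135/3404)×46/16 = 3135/1184, sense flips to −
signed output speed (× input speed) = -3135/1184

-3135/1184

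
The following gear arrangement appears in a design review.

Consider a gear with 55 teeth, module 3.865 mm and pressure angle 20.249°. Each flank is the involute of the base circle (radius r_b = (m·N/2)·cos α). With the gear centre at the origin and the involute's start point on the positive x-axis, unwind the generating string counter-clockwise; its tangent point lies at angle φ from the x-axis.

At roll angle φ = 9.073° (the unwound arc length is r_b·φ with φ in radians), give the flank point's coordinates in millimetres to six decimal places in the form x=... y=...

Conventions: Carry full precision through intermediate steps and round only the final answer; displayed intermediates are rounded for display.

single-mesh involute tooth geometry (55T wheel at module 3.865)
pitch radius r_p = m·N/2 = 3.865·55/2 = 106.287500
base radius r_b = r_p·cos α = 106.287500·cos 20.249° = 99.718654
roll angle φ = 9.073° = 0.15835372 rad
x = r_b·(cos φ + φ·sin φ) = 100.961094
y = r_b·(sin φ − φ·cos φ) = 0.131659

x=100.961094 y=0.131659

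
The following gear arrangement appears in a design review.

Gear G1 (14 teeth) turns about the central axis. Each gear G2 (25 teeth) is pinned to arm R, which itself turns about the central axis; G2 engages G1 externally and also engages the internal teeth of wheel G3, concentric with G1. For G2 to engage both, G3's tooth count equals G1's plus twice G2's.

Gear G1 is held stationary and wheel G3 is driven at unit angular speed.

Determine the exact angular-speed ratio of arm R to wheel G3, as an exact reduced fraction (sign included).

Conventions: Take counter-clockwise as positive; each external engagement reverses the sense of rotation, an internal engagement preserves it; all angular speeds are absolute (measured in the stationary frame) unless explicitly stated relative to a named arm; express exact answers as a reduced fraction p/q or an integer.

class = planetary set [G3 = 14+2·25 = 64; Willis about the carrier]
ring teeth: 14 + 2·25 = 64
14(ω_sun−ω_arm) = −64(ω_ring−ω_arm),  ω_sun = 0, ω_ring = 1
14(0−ω_arm) = −64(1−ω_arm)  ⇒  78·ω_arm = 64  ⇒  ω_arm = 32/39
ω_out/ω_in = 32/39

32/39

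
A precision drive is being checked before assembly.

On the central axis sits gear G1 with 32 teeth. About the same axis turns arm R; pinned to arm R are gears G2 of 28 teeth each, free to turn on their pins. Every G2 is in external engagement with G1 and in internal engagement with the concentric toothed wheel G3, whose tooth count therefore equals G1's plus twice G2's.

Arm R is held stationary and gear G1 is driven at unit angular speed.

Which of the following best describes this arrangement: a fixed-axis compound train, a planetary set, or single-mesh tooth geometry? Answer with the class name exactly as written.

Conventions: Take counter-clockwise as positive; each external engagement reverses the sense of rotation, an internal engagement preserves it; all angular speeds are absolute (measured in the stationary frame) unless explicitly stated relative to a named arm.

recognized (axles ride arm R): planetary set, 32/28/88 teeth
classification: planetary set

planetary set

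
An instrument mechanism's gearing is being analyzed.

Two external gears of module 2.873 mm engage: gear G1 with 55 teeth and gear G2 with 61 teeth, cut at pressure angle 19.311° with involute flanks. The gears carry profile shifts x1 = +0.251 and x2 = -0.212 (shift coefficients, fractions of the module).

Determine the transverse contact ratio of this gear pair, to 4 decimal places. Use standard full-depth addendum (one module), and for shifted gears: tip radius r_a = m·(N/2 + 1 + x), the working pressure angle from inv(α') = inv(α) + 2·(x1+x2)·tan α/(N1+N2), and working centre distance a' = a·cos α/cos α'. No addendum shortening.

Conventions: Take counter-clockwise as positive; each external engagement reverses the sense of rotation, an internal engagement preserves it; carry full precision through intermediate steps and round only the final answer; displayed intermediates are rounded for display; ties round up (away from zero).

1.8009

topology: single-mesh involute geometry — m = 2.873, 55T/61T pair
base radii: r_b1 = 74.562339, r_b2 = 82.696412
tip radii: r_a1 = 82.601623, r_a2 = 89.890424
inv(α') = inv(19.311°) + 2·(+0.251-0.212)·tan α/(55+61) = 0.01360565  ⇒  α' = 19.42028°
a' = a·cos α / cos α' = 166.6340·cos 19.311°/cos 19.42028° = 166.745743
action lengths: √(r_a1²−r_b1²) = 35.545544, √(r_a2²−r_b2²) = 35.236227
base pitch p_b = π·m·cos α = 8.517982
CR = (35.545544 + 35.236227 − 166.745743·sin 19.42028°)/8.517982 = 1.800856
contact ratio ≈ 1.8009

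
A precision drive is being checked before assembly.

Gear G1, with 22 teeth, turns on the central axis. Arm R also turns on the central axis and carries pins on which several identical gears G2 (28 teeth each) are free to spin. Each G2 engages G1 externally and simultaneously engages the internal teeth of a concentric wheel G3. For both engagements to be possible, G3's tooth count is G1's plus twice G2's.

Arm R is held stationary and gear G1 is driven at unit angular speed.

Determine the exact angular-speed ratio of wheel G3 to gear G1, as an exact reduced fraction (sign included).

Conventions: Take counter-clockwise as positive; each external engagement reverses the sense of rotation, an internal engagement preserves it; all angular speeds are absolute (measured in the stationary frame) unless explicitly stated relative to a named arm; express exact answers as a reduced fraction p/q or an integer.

-11/39

recognized (axles ride arm R): planetary set, 22/28/78 teeth
ring teeth: 22 + 2·28 = 78
22(ω_sun−ω_arm) = −78(ω_ring−ω_arm),  ω_arm = 0, ω_sun = 1
ω_ring = 0 − (22/78)(1−0) = -11/39
ω_out/ω_in = -11/39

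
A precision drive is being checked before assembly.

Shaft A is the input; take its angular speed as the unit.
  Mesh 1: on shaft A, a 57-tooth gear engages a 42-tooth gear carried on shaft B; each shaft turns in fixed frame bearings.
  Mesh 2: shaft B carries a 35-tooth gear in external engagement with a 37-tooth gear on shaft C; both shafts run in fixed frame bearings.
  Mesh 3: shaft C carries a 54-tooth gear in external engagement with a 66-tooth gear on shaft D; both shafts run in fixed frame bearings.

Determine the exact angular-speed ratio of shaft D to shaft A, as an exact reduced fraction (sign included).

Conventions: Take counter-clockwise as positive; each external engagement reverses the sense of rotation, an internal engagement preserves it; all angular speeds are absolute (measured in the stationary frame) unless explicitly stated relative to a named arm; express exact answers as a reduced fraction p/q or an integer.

class = fixed-axis compound train [3 meshes; 3 ratios multiply, 3 sense flips]
mesh 1 [57T→42T]: running ratio 19/14, sense −
mesh 2 [35T→37T]: running ratio 95/74, sense +
mesh 3 [54T→66T]: running ratio 855/814, sense −
ω_out/ω_in = -855/814

-855/814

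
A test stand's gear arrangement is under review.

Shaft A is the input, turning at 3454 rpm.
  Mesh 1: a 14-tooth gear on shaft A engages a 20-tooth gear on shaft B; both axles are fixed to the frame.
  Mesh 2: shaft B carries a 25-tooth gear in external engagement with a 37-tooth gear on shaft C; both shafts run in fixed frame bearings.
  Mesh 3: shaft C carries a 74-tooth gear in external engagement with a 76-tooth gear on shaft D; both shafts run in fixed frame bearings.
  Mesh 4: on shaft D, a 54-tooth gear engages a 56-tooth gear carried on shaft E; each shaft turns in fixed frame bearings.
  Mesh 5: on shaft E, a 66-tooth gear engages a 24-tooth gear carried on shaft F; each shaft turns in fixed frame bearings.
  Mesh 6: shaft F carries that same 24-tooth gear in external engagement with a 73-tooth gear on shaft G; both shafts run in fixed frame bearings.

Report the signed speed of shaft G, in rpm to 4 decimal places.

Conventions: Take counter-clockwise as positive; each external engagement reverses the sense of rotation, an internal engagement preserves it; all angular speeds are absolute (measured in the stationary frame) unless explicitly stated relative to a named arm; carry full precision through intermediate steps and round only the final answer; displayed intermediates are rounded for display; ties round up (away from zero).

topology: fixed-axis compound train — 6 meshes, A→G
mesh 1 [14T→20T]: ω = 3454.0000×14/20 = 2417.8000 rpm, sense flips to −
mesh 2 [25T→37T]: ω = 2417.8000×25/37 = 1633.6486 rpm, sense flips to +
mesh 3 [74T→76T]: ω = 1633.6486×74/76 = 1590.6579 rpm, sense flips to −
mesh 4 [54T→56T]: ω = 1590.6579×54/56 = 1533.8487 rpm, sense flips to +
mesh 5 [66T→24T]: ω = 1533.8487×66/24 = 4218.0839 rpm, sense flips to −
mesh 6 [24T→73T]: ω = 4218.0839×24/73 = 1386.7673 rpm, sense flips to +
signed output speed = +1386.7673 rpm

+1386.7673 rpm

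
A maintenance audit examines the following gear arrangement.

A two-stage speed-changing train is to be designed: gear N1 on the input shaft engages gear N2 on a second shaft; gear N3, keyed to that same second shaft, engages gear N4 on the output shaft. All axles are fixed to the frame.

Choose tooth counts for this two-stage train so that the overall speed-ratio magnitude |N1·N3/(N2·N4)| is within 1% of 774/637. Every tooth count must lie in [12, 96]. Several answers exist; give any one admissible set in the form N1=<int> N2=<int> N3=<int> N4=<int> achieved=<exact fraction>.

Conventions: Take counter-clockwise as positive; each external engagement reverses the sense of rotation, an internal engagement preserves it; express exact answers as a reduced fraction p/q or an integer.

2-stage fixed-axis compound train for ratio 774/637
target = 774/637 in lowest terms: an exact hit needs N1·N3 = k·774 and N2·N4 = k·637 for one integer k, every count in [12, 96]; additionally prefer no 1:1 stage (N1 ≠ N2, N3 ≠ N4)
k = 1: N1·N3 = 774 = 18·43, N2·N4 = 637 = 13·49
achieved = 18·43/(13·49) = 774/637; |achieved − target| = 0 ≤ 387/31850 ✓

N1=18 N2=13 N3=43 N4=49 achieved=774/637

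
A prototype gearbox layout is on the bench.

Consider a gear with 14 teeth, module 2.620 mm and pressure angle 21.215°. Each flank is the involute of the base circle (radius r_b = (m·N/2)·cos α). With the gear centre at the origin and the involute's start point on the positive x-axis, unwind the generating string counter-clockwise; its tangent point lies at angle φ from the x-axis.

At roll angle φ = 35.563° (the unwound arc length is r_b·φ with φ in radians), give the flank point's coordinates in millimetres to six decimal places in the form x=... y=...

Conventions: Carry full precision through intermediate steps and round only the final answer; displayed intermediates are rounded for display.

x=20.079997 y=1.311002

class = single-mesh tooth geometry [base-circle involute, m = 2.620, 14T]
pitch radius r_p = m·N/2 = 2.620·14/2 = 18.340000
base radius r_b = r_p·cos α = 18.340000·cos 21.215° = 17.097082
roll angle φ = 35.563° = 0.62069144 rad
x = r_b·(cos φ + φ·sin φ) = 20.079997
y = r_b·(sin φ − φ·cos φ) = 1.311002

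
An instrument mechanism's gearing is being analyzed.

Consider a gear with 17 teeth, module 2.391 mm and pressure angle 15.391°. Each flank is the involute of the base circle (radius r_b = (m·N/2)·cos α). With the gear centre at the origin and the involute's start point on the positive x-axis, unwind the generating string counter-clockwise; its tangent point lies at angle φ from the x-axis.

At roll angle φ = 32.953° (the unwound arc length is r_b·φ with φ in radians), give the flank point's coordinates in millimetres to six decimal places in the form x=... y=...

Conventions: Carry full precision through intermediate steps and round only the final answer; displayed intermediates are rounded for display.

topology: single-mesh involute geometry — m = 2.391, N = 17
pitch radius r_p = m·N/2 = 2.391·17/2 = 20.323500
base radius r_b = r_p·cos α = 20.323500·cos 15.391° = 19.594640
roll angle φ = 32.953° = 0.57513835 rad
x = r_b·(cos φ + φ·sin φ) = 22.572322
y = r_b·(sin φ − φ·cos φ) = 1.201984

x=22.572322 y=1.201984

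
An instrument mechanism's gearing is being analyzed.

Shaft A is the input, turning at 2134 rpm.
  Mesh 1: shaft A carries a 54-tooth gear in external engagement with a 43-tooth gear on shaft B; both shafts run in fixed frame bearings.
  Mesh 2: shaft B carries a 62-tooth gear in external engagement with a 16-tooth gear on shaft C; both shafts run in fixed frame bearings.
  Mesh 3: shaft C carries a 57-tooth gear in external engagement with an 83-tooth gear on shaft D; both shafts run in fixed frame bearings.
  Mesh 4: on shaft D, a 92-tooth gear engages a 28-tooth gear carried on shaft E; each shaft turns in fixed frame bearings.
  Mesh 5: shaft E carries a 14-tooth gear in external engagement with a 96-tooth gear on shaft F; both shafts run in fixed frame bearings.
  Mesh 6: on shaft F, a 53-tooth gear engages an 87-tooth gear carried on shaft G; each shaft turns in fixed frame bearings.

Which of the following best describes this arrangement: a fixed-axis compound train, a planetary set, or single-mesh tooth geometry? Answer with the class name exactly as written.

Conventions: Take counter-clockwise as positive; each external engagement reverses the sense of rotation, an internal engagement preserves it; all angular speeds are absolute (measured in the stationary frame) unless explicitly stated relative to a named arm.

fixed-axis compound train

topology: fixed-axis compound train — 6 meshes, A→G
classification: fixed-axis compound train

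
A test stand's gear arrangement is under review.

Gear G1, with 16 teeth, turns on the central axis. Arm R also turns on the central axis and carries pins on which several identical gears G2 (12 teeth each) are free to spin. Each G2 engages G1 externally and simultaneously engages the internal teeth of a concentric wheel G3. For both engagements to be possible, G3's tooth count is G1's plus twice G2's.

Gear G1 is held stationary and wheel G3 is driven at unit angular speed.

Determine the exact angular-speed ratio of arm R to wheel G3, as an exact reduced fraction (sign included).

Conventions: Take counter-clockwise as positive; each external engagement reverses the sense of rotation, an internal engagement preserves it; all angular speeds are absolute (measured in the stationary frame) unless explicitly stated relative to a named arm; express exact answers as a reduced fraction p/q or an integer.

recognized (axles ride arm R): planetary set, 16/12/40 teeth
ring teeth: 16 + 2·12 = 40
16(ω_sun−ω_arm) = −40(ω_ring−ω_arm),  ω_sun = 0, ω_ring = 1
16(0−ω_arm) = −40(1−ω_arm)  ⇒  56·ω_arm = 40  ⇒  ω_arm = 5/7
ω_out/ω_in = 5/7

5/7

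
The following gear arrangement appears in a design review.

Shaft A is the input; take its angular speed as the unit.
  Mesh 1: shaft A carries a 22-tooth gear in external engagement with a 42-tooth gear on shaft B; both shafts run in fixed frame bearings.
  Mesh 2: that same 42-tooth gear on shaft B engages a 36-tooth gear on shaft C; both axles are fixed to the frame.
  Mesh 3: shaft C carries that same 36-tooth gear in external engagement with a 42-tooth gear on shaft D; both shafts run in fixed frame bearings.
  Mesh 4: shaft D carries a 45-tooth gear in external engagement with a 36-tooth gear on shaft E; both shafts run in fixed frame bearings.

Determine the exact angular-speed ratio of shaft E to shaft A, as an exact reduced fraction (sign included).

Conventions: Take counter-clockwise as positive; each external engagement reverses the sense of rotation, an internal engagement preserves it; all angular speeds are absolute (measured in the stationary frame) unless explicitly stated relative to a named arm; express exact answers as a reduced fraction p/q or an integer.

class = fixed-axis compound train [4 meshes; 4 ratios multiply, 4 sense flips]
mesh 1 [22T→42T]: running ratio 11/21, sense −
mesh 2 [42T→36T]: running ratio 11/18, sense +
mesh 3 [36T→42T]: running ratio 11/21, sense −
mesh 4 [45T→36T]: running ratio 55/84, sense +
ω_out/ω_in = 55/84

55/84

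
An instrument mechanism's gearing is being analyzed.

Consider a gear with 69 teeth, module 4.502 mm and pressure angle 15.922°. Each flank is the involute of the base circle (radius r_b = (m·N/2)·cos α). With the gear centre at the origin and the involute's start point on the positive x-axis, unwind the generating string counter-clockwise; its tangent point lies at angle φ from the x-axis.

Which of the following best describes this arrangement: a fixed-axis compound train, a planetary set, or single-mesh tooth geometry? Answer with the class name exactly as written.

recognized (one wheel, involute flank): single-mesh tooth geometry, m = 4.502, N = 69
classification: single-mesh tooth geometry

single-mesh tooth geometry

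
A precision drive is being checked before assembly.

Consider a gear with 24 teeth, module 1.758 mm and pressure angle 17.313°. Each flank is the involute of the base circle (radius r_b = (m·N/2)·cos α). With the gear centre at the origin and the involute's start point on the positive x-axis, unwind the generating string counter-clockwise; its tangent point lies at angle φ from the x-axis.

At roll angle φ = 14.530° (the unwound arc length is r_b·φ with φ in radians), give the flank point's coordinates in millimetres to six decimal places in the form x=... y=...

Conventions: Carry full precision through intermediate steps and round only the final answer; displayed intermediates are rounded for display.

x=20.777454 y=0.108787

topology: single-mesh involute geometry — m = 1.758, N = 24
pitch radius r_p = m·N/2 = 1.758·24/2 = 21.096000
base radius r_b = r_p·cos α = 21.096000·cos 17.313° = 20.140210
roll angle φ = 14.530° = 0.25359634 rad
x = r_b·(cos φ + φ·sin φ) = 20.777454
y = r_b·(sin φ − φ·cos φ) = 0.108787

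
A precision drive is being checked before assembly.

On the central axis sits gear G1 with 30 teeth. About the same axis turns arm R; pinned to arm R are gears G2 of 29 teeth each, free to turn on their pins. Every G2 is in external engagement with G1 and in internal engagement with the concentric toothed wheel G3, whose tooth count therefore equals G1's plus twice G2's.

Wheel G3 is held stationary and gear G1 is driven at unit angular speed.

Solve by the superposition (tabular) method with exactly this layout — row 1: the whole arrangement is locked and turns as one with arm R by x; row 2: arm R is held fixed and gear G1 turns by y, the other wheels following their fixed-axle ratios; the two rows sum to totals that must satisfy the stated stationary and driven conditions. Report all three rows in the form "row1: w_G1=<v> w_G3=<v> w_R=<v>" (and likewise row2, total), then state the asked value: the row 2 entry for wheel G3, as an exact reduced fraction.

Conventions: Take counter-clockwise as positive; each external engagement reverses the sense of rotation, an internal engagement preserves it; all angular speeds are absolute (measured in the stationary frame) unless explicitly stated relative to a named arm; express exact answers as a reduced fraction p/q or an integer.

row1: w_G1=15/59 w_G3=15/59 w_R=15/59
row2: w_G1=44/59 w_G3=-15/59 w_R=0
total: w_G1=1 w_G3=0 w_R=15/59
asked value: -15/59

recognized (axles ride arm R): planetary set, 30/29/88 teeth
row 1 — lock + rotate with arm: ω_sun = ω_ring = ω_arm = x
superposition row 2 [arm held]: sun y, ring −(30/88)·y, arm 0
boundary: total ω_ring = x − (30/88)·y = 0 and total ω_sun = x + y = 1  ⇒  y = 44/59, x = 15/59
row 2 ring = −(30/88)·44/59 = -15/59
totals (row 1 + row 2): sun 15/59 + 44/59 = 1, ring 15/59 + (-15/59) = 0, arm 15/59 + 0 = 15/59
asked cell (row2, ring) = -15/59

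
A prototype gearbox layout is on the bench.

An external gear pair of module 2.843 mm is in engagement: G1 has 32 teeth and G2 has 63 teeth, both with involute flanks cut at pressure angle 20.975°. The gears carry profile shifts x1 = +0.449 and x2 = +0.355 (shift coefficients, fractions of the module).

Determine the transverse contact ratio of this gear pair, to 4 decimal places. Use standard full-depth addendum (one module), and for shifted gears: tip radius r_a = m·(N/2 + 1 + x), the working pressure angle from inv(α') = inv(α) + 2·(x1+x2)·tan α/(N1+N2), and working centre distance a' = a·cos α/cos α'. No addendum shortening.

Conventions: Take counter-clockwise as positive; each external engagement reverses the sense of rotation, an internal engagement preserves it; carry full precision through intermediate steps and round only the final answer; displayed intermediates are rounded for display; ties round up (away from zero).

1.5755

recognized (one external pair, fixed centres): single-mesh tooth geometry, m = 2.843, N1 = 32, N2 = 63
base radii: r_b1 = 42.473815, r_b2 = 83.620324
tip radii: r_a1 = 49.607507, r_a2 = 93.406765
inv(α') = inv(20.975°) + 2·(+0.449+0.355)·tan α/(32+63) = 0.02376961  ⇒  α' = 23.22662°
a' = a·cos α / cos α' = 135.0425·cos 20.975°/cos 23.22662° = 137.215119
action lengths: √(r_a1²−r_b1²) = 25.629666, √(r_a2²−r_b2²) = 41.622893
base pitch p_b = π·m·cos α = 8.339714
CR = (25.629666 + 41.622893 − 137.215119·sin 23.22662°)/8.339714 = 1.575496
contact ratio ≈ 1.5755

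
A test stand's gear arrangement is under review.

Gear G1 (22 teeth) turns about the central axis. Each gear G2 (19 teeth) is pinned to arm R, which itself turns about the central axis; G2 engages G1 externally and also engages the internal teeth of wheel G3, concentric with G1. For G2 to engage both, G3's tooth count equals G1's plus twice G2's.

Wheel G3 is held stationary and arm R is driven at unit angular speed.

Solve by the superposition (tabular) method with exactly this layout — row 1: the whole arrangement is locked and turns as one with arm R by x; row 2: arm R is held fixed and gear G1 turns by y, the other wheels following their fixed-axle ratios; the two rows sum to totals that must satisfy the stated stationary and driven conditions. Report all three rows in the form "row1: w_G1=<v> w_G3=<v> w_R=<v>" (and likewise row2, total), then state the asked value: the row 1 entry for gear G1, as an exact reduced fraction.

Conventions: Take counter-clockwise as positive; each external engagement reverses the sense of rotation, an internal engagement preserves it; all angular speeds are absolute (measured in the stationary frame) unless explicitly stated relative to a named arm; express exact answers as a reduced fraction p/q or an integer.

class = planetary set [G3 = 22+2·19 = 60; Willis about the carrier]
row 1: whole set turns with the arm by x
row 2 — arm fixed, fixed-axis ratios: sun y, ring −(22/60)·y, arm 0
boundary: total ω_ring = x − (22/60)·y = 0 and total ω_arm = x = 1  ⇒  y = 30/11, x = 1
row 2 ring = −(22/60)·30/11 = -1
totals (row 1 + row 2): sun 1 + 30/11 = 41/11, ring 1 + (-1) = 0, arm 1 + 0 = 1
asked cell (row1, sun) = 1

row1: w_G1=1 w_G3=1 w_R=1
row2: w_G1=30/11 w_G3=-1 w_R=0
total: w_G1=41/11 w_G3=0 w_R=1
asked value: 1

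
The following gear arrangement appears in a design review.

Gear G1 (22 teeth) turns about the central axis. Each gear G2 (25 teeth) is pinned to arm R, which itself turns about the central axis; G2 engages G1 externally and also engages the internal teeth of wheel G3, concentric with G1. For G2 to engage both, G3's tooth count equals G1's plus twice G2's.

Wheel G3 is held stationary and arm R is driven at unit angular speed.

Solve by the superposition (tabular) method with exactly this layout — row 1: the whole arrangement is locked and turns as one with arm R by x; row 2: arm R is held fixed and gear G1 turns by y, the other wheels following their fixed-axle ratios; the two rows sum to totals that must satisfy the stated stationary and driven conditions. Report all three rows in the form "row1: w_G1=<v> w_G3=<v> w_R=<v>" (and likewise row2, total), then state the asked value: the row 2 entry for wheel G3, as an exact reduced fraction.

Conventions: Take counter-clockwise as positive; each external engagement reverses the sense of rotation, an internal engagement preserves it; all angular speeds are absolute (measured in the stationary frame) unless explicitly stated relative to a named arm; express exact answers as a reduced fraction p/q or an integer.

row1: w_G1=1 w_G3=1 w_R=1
row2: w_G1=36/11 w_G3=-1 w_R=0
total: w_G1=47/11 w_G3=0 w_R=1
asked value: -1

recognized (axles ride arm R): planetary set, 22/25/72 teeth
superposition row 1 [locked train]: every member turns x
superposition row 2 [arm held]: sun y, ring −(22/72)·y, arm 0
boundary: total ω_ring = x − (22/72)·y = 0 and total ω_arm = x = 1  ⇒  y = 36/11, x = 1
row 2 ring = −(22/72)·36/11 = -1
totals (row 1 + row 2): sun 1 + 36/11 = 47/11, ring 1 + (-1) = 0, arm 1 + 0 = 1
asked cell (row2, ring) = -1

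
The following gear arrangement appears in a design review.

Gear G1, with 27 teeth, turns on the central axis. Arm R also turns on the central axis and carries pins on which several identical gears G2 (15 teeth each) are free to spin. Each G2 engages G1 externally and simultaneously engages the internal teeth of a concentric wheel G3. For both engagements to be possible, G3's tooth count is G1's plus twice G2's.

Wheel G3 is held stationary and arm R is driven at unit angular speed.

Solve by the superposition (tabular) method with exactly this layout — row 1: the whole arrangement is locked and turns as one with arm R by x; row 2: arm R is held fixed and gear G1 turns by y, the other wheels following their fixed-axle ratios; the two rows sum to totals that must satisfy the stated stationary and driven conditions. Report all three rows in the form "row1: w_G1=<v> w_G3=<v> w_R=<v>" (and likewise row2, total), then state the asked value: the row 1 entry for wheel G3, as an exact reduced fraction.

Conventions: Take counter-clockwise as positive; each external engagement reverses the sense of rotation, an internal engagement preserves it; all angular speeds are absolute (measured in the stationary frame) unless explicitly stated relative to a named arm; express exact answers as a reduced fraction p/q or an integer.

row1: w_G1=1 w_G3=1 w_R=1
row2: w_G1=19/9 w_G3=-1 w_R=0
total: w_G1=28/9 w_G3=0 w_R=1
asked value: 1

topology: planetary set — G1 27T / G2 15T / G3 57T, arm = carrier (Willis)
superposition row 1 [locked train]: every member turns x
row 2 — arm fixed, fixed-axis ratios: sun y, ring −(27/57)·y, arm 0
boundary: total ω_ring = x − (27/57)·y = 0 and total ω_arm = x = 1  ⇒  y = 19/9, x = 1
row 2 ring = −(27/57)·19/9 = -1
totals (row 1 + row 2): sun 1 + 19/9 = 28/9, ring 1 + (-1) = 0, arm 1 + 0 = 1
asked cell (row1, ring) = 1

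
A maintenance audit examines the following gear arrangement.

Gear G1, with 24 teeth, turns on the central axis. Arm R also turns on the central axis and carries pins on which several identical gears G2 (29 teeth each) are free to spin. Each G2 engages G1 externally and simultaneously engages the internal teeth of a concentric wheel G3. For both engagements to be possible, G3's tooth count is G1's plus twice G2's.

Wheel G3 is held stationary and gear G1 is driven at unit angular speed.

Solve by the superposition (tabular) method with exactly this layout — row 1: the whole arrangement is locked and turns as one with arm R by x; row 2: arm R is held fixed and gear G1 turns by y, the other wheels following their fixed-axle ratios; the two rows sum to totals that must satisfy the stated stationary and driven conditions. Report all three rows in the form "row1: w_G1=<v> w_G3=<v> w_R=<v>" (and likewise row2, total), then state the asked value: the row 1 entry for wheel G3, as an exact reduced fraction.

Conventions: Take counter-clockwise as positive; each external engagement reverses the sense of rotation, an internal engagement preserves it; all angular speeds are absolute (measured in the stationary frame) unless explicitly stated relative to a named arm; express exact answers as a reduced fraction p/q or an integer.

topology: planetary set — G1 24T / G2 29T / G3 82T, arm = carrier (Willis)
row 1 (train locked, turned with arm): all members turn x
row 2 — arm fixed, fixed-axis ratios: sun y, ring −(24/82)·y, arm 0
boundary: total ω_ring = x − (24/82)·y = 0 and total ω_sun = x + y = 1  ⇒  y = 41/53, x = 12/53
row 2 ring = −(24/82)·41/53 = -12/53
totals (row 1 + row 2): sun 12/53 + 41/53 = 1, ring 12/53 + (-12/53) = 0, arm 12/53 + 0 = 12/53
asked cell (row1, ring) = 12/53

row1: w_G1=12/53 w_G3=12/53 w_R=12/53
row2: w_G1=41/53 w_G3=-12/53 w_R=0
total: w_G1=1 w_G3=0 w_R=12/53
asked value: 12/53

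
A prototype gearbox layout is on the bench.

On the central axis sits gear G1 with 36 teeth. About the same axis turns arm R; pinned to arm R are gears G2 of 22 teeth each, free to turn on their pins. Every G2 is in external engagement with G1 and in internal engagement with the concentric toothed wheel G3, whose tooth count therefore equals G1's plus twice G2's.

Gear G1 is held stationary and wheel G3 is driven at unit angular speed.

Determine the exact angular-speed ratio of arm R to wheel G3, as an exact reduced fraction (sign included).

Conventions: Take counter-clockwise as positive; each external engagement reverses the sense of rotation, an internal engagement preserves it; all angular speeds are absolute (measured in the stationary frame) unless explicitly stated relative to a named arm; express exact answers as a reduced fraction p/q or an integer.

20/29

recognized (axles ride arm R): planetary set, 36/22/80 teeth
ring teeth: 36 + 2·22 = 80
36(ω_sun−ω_arm) = −80(ω_ring−ω_arm),  ω_sun = 0, ω_ring = 1
36(0−ω_arm) = −80(1−ω_arm)  ⇒  116·ω_arm = 80  ⇒  ω_arm = 20/29
ω_out/ω_in = 20/29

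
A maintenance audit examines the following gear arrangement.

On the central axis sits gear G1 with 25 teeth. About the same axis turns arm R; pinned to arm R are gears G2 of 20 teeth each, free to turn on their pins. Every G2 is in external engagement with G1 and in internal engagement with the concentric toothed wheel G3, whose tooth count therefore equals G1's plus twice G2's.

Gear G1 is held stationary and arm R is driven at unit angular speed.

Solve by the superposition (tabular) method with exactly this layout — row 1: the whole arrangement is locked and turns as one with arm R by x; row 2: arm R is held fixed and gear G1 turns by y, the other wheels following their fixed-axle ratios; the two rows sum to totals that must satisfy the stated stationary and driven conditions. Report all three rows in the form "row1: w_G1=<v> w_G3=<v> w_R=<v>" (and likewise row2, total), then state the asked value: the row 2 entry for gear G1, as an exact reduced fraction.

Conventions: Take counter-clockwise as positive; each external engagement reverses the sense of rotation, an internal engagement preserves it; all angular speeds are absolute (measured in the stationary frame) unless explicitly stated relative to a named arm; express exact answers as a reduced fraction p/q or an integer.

class = planetary set [G3 = 25+2·20 = 65; Willis about the carrier]
row 1 (train locked, turned with arm): all members turn x
row 2 (arm held, sun turns y): ω_ring = −(25/65)·y, ω_arm = 0
boundary: total ω_sun = x + y = 0 and total ω_arm = x = 1  ⇒  y = -1, x = 1
row 2 ring = −(25/65)·(-1) = 5/13
totals (row 1 + row 2): sun 1 + (-1) = 0, ring 1 + 5/13 = 18/13, arm 1 + 0 = 1
asked cell (row2, sun) = -1

row1: w_G1=1 w_G3=1 w_R=1
row2: w_G1=-1 w_G3=5/13 w_R=0
total: w_G1=0 w_G3=18/13 w_R=1
asked value: -1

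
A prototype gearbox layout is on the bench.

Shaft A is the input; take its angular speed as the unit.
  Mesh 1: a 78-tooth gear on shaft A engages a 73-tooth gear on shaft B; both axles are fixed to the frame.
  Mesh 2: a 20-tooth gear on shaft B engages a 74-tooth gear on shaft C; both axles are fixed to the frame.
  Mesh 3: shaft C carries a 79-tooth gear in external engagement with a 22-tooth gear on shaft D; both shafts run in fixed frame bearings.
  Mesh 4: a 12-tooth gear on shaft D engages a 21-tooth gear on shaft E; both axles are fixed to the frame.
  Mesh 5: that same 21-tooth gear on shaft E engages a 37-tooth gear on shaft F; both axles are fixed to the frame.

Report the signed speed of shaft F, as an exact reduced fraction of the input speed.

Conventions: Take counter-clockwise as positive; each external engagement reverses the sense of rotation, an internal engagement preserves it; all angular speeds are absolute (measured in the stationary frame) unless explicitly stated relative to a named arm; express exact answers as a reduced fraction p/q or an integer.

-369720/1099307

5-mesh fixed-axis compound train (all bearings frame-fixed)
mesh 1 [78T→73T]: |ω|/ω_in = 1×78/73 = 78/73, sense flips to −
mesh 2 [20T→74T]: |ω|/ω_in = (78/73)×20/74 = 780/2701, sense flips to +
mesh 3 [79T→22T]: |ω|/ω_in = (780/2701)×79/22 = 30810/29711, sense flips to −
mesh 4 [12T→21T]: |ω|/ω_in = (30810/29711)×12/21 = 123240/207977, sense flips to +
mesh 5 [21T→37T]: |ω|/ω_in = (123240/207977)×21/37 = 369720/1099307, sense flips to −
signed output speed (× input speed) = -369720/1099307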